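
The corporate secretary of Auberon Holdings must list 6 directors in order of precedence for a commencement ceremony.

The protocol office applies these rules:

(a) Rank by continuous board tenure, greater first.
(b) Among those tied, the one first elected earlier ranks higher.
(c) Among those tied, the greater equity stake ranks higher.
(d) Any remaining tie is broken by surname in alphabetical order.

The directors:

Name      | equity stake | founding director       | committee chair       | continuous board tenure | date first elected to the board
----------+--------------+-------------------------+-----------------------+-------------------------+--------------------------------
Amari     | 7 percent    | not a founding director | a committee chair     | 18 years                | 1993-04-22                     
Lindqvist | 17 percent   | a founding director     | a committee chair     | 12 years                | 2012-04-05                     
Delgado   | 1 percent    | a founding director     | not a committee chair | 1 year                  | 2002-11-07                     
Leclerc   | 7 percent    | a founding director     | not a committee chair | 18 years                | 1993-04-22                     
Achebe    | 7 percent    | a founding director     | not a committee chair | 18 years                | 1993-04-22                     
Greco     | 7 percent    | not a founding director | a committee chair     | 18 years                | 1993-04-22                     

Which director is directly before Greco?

Amari

By continuous board tenure (higher first): Achebe, Amari, Greco and Leclerc (each 18 years); then Lindqvist (12 years); then Delgado (1 year).
Achebe, Amari, Greco and Leclerc all have date first elected to the board 1993-04-22, so the next rule applies.
Achebe, Amari, Greco and Leclerc all have equity stake 7 percent, so the next rule applies.
Among Achebe, Amari, Greco and Leclerc, alphabetically by surname: Achebe before Amari before Greco before Leclerc.
Order: Achebe, Amari, Greco, Leclerc, Lindqvist, Delgado.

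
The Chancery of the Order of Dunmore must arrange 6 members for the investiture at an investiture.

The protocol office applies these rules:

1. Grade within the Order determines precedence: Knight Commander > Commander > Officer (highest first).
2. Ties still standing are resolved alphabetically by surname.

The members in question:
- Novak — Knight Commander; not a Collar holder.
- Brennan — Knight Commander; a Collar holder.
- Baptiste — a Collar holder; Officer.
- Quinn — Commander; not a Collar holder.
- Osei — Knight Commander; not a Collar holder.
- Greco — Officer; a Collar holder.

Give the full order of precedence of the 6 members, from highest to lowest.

Brennan, Novak, Osei, Quinn, Baptiste, Greco

By grade within the Order: Brennan, Novak and Osei (Knight Commander); then Quinn (Commander); then Baptiste and Greco (Officer).
Among Brennan, Novak and Osei, alphabetically by surname: Brennan before Novak before Osei.
Among Baptiste and Greco, alphabetically by surname: Baptiste before Greco.
Full order: Brennan, Novak, Osei, Quinn, Baptiste, Greco.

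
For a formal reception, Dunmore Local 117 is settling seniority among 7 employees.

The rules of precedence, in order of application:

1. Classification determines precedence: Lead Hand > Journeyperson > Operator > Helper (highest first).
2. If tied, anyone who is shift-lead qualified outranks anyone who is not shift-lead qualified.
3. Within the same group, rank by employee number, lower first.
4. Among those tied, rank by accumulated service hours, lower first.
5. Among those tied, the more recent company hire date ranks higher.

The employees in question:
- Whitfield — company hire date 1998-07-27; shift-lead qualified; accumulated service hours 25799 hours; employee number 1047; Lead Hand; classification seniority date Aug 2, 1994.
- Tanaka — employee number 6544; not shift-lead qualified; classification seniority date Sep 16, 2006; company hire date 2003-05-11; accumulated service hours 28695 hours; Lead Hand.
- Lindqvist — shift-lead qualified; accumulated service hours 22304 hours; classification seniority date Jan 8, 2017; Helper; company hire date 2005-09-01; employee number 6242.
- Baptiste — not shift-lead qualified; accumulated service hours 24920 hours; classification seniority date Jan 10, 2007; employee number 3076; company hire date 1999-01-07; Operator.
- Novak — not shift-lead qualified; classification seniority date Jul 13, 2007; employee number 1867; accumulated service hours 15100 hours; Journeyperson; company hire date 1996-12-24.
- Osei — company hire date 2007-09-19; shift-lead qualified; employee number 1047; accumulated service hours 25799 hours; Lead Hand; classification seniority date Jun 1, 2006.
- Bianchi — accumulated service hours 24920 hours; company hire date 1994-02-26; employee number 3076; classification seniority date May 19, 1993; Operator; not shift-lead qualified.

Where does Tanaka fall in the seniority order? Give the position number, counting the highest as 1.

By classification: Osei, Whitfield and Tanaka (Lead Hand); then Novak (Journeyperson); then Baptiste and Bianchi (Operator); then Lindqvist (Helper).
Among Osei, Whitfield and Tanaka, shift-lead qualified before not shift-lead qualified: Osei and Whitfield (shift-lead qualified) before Tanaka (not shift-lead qualified).
Osei and Whitfield both have employee number 1047, so the next rule applies.
Osei and Whitfield both have accumulated service hours 25799 hours, so the next rule applies.
Among Osei and Whitfield, by company hire date (later first): Osei (2007-09-19) before Whitfield (1998-07-27).
Baptiste and Bianchi are each not shift-lead qualified, so the next rule applies.
Baptiste and Bianchi both have employee number 3076, so the next rule applies.
Baptiste and Bianchi both have accumulated service hours 24920 hours, so the next rule applies.
Among Baptiste and Bianchi, by company hire date (later first): Baptiste (1999-01-07) before Bianchi (1994-02-26).
Order: Osei, Whitfield, Tanaka, Novak, Baptiste, Bianchi, Lindqvist. So position 3.

3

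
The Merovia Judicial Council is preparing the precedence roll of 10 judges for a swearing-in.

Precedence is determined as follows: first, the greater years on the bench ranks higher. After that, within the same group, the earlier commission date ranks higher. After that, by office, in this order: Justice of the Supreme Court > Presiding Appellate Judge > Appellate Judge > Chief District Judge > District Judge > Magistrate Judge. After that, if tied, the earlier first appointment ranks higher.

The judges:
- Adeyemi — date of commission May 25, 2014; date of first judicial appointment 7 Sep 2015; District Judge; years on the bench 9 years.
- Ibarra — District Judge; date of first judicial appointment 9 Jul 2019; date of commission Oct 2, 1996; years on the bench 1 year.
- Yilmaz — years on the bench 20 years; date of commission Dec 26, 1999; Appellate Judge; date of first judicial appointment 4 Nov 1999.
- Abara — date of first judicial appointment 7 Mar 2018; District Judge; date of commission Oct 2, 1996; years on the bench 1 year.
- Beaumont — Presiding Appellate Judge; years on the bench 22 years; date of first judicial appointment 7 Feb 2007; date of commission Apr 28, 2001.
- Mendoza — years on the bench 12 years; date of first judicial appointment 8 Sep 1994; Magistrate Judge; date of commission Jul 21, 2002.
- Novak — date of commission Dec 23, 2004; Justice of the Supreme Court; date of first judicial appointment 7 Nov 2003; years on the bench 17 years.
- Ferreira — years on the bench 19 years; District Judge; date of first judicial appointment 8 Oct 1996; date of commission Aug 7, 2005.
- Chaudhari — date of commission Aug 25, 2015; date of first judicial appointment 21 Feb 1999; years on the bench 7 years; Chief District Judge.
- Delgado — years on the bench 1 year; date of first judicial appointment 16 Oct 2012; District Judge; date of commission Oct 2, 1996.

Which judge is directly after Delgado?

By years on the bench (higher first): Beaumont (22 years); then Yilmaz (20 years); then Ferreira (19 years); then Novak (17 years); then Mendoza (12 years); then Adeyemi (9 years); then Chaudhari (7 years); then Delgado, Abara and Ibarra (each 1 year).
Delgado, Abara and Ibarra all have date of commission Oct 2, 1996, so the next rule applies.
Delgado, Abara and Ibarra are each District Judge, so the next rule applies.
Among Delgado, Abara and Ibarra, by date of first judicial appointment (earlier first): Delgado (16 Oct 2012) before Abara (7 Mar 2018) before Ibarra (9 Jul 2019).
Order: Beaumont, Yilmaz, Ferreira, Novak, Mendoza, Adeyemi, Chaudhari, Delgado, Abara, Ibarra.

Abara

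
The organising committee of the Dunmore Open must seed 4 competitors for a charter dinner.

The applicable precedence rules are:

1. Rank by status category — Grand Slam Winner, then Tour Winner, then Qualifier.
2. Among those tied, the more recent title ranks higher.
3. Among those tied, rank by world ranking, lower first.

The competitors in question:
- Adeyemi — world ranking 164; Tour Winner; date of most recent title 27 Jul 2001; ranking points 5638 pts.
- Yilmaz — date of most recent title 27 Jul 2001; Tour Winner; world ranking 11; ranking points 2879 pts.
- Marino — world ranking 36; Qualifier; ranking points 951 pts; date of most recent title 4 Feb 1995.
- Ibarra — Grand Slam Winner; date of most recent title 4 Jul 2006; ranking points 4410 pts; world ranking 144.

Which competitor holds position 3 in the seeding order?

Adeyemi

By status category: Ibarra (Grand Slam Winner); then Yilmaz and Adeyemi (Tour Winner); then Marino (Qualifier).
Yilmaz and Adeyemi both have date of most recent title 27 Jul 2001, so the next rule applies.
Among Yilmaz and Adeyemi, by world ranking (lower first): Yilmaz (11) before Adeyemi (164).
Order: Ibarra, Yilmaz, Adeyemi, Marino.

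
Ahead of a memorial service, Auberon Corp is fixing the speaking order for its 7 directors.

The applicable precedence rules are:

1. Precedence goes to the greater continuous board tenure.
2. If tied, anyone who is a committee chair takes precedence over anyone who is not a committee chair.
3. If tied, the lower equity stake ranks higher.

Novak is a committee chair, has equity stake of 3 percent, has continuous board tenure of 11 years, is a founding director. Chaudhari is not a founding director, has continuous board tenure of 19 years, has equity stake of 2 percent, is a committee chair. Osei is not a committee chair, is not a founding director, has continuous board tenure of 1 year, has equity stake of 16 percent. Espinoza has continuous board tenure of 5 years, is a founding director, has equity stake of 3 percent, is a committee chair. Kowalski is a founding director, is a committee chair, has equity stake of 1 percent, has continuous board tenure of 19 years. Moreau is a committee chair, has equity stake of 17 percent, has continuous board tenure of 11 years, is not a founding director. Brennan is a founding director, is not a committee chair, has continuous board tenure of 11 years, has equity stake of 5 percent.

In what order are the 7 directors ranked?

Kowalski, Chaudhari, Novak, Moreau, Brennan, Espinoza, Osei

By continuous board tenure (higher first): Kowalski and Chaudhari (both 19 years); then Novak, Moreau and Brennan (each 11 years); then Espinoza (5 years); then Osei (1 year).
Kowalski and Chaudhari are each a committee chair, so the next rule applies.
Among Kowalski and Chaudhari, by equity stake (lower first): Kowalski (1 percent) before Chaudhari (2 percent).
Among Novak, Moreau and Brennan, a committee chair before not a committee chair: Novak and Moreau (a committee chair) before Brennan (not a committee chair).
Among Novak and Moreau, by equity stake (lower first): Novak (3 percent) before Moreau (17 percent).
Full order: Kowalski, Chaudhari, Novak, Moreau, Brennan, Espinoza, Osei.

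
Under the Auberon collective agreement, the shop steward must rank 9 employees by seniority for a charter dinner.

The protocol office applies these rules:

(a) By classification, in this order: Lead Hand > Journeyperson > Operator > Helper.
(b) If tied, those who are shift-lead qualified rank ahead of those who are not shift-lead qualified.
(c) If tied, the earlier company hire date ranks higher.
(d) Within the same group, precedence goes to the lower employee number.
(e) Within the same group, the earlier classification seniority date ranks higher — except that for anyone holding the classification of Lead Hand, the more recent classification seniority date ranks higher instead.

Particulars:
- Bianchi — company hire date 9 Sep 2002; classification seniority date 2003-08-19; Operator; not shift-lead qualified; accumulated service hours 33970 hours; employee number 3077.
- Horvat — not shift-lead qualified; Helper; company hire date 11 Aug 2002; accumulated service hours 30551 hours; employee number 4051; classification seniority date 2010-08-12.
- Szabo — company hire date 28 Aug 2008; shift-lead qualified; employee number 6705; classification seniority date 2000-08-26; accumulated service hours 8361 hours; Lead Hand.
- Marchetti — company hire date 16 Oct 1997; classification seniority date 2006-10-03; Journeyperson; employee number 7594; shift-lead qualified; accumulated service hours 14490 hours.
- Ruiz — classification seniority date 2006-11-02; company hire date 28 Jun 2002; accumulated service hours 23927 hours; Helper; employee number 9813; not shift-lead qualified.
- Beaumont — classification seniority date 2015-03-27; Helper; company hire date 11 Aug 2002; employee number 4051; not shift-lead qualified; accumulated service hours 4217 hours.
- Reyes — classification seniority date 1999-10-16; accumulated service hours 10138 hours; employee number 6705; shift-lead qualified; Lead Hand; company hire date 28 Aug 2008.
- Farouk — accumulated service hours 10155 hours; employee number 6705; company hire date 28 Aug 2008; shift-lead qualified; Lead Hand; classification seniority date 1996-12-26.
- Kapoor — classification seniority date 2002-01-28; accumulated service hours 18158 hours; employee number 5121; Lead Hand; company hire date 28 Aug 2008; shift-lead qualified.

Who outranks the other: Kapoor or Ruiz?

Kapoor

By classification: Kapoor, Szabo, Reyes and Farouk (Lead Hand); then Marchetti (Journeyperson); then Bianchi (Operator); then Ruiz, Horvat and Beaumont (Helper).
Kapoor, Szabo, Reyes and Farouk are each shift-lead qualified, so the next rule applies.
Kapoor, Szabo, Reyes and Farouk all have company hire date 28 Aug 2008, so the next rule applies.
Among Kapoor, Szabo, Reyes and Farouk, by employee number (lower first): Kapoor (5121) before Szabo, Reyes and Farouk (6705).
Among Szabo, Reyes and Farouk, by classification seniority date (later first) (reversed rule for this group): Szabo (2000-08-26) before Reyes (1999-10-16) before Farouk (1996-12-26).
Ruiz, Horvat and Beaumont are each not shift-lead qualified, so the next rule applies.
Among Ruiz, Horvat and Beaumont, by company hire date (earlier first): Ruiz (28 Jun 2002) before Horvat and Beaumont (11 Aug 2002).
Horvat and Beaumont both have employee number 4051, so the next rule applies.
Among Horvat and Beaumont, by classification seniority date (earlier first): Horvat (2010-08-12) before Beaumont (2015-03-27).
So Kapoor takes precedence.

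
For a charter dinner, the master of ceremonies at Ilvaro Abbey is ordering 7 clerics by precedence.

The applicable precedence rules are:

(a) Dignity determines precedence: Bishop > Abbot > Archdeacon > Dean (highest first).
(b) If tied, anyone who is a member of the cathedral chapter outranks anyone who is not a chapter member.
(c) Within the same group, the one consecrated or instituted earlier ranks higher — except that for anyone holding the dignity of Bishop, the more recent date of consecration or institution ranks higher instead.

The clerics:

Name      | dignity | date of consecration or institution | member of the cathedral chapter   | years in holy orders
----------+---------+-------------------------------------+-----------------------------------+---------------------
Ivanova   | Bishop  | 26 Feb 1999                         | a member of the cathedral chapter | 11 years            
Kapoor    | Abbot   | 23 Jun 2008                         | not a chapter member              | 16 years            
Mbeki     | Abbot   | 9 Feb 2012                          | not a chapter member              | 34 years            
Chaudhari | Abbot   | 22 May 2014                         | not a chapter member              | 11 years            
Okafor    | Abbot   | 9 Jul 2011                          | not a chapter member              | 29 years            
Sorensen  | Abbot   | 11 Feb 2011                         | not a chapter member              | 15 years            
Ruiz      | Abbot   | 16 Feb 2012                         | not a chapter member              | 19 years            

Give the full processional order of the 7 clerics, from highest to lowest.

Ivanova, Kapoor, Sorensen, Okafor, Mbeki, Ruiz, Chaudhari

By dignity: Ivanova (Bishop); then Kapoor, Sorensen, Okafor, Mbeki, Ruiz and Chaudhari (Abbot).
Kapoor, Sorensen, Okafor, Mbeki, Ruiz and Chaudhari are each not a chapter member, so the next rule applies.
Among Kapoor, Sorensen, Okafor, Mbeki, Ruiz and Chaudhari, by date of consecration or institution (earlier first): Kapoor (23 Jun 2008) before Sorensen (11 Feb 2011) before Okafor (9 Jul 2011) before Mbeki (9 Feb 2012) before Ruiz (16 Feb 2012) before Chaudhari (22 May 2014).
Full order: Ivanova, Kapoor, Sorensen, Okafor, Mbeki, Ruiz, Chaudhari.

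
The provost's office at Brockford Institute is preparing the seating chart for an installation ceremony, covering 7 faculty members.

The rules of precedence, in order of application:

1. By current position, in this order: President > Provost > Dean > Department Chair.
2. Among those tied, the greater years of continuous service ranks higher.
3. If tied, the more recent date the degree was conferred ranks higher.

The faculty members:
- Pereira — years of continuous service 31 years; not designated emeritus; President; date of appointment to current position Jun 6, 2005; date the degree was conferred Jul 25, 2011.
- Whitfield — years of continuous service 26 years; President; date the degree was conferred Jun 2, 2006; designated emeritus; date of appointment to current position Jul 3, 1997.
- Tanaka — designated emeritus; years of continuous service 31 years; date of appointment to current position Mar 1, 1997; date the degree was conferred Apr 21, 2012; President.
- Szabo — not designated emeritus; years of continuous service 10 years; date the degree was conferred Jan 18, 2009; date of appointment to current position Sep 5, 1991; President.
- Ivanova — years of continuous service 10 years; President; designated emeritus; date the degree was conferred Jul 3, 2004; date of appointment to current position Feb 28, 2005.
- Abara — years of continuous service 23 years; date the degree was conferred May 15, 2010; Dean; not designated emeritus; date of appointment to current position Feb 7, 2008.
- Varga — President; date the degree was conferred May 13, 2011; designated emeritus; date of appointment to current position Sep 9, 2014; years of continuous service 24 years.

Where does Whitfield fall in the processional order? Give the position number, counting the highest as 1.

By current position: Tanaka, Pereira, Whitfield, Varga, Szabo and Ivanova (President); then Abara (Dean).
Among Tanaka, Pereira, Whitfield, Varga, Szabo and Ivanova, by years of continuous service (higher first): Tanaka and Pereira (31 years) before Whitfield (26 years) before Varga (24 years) before Szabo and Ivanova (10 years).
Among Tanaka and Pereira, by date the degree was conferred (later first): Tanaka (Apr 21, 2012) before Pereira (Jul 25, 2011).
Among Szabo and Ivanova, by date the degree was conferred (later first): Szabo (Jan 18, 2009) before Ivanova (Jul 3, 2004).
Order: Tanaka, Pereira, Whitfield, Varga, Szabo, Ivanova, Abara. So position 3.

3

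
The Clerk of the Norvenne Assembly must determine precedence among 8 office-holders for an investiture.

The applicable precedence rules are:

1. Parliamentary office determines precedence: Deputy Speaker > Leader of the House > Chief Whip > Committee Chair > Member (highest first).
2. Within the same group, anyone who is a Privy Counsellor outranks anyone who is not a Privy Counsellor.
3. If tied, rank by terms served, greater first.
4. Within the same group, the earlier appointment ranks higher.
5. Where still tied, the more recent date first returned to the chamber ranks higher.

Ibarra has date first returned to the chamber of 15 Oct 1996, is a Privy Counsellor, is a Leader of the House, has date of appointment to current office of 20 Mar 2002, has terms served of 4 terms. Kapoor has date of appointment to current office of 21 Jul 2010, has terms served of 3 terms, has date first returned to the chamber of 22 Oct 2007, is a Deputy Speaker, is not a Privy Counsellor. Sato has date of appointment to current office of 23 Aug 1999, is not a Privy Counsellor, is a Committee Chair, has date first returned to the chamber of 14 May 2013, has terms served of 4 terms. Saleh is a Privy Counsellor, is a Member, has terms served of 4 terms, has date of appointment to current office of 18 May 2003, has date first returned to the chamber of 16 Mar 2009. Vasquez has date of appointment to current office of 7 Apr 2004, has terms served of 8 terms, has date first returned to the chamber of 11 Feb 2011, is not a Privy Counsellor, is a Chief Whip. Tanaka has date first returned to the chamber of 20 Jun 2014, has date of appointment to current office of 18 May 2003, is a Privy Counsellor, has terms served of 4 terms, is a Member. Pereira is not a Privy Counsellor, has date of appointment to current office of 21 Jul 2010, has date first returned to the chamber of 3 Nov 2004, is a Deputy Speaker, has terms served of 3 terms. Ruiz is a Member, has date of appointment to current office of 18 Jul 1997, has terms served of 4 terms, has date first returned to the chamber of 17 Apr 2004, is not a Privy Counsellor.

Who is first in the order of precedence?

By parliamentary office: Kapoor and Pereira (Deputy Speaker); then Ibarra (Leader of the House); then Vasquez (Chief Whip); then Sato (Committee Chair); then Tanaka, Saleh and Ruiz (Member).
Kapoor and Pereira are each not a Privy Counsellor, so the next rule applies.
Kapoor and Pereira both have terms served 3 terms, so the next rule applies.
Kapoor and Pereira both have date of appointment to current office 21 Jul 2010, so the next rule applies.
Among Kapoor and Pereira, by date first returned to the chamber (later first): Kapoor (22 Oct 2007) before Pereira (3 Nov 2004).
Among Tanaka, Saleh and Ruiz, a Privy Counsellor before not a Privy Counsellor: Tanaka and Saleh (a Privy Counsellor) before Ruiz (not a Privy Counsellor).
Tanaka and Saleh both have terms served 4 terms, so the next rule applies.
Tanaka and Saleh both have date of appointment to current office 18 May 2003, so the next rule applies.
Among Tanaka and Saleh, by date first returned to the chamber (later first): Tanaka (20 Jun 2014) before Saleh (16 Mar 2009).
Order: Kapoor, Pereira, Ibarra, Vasquez, Sato, Tanaka, Saleh, Ruiz.

Kapoor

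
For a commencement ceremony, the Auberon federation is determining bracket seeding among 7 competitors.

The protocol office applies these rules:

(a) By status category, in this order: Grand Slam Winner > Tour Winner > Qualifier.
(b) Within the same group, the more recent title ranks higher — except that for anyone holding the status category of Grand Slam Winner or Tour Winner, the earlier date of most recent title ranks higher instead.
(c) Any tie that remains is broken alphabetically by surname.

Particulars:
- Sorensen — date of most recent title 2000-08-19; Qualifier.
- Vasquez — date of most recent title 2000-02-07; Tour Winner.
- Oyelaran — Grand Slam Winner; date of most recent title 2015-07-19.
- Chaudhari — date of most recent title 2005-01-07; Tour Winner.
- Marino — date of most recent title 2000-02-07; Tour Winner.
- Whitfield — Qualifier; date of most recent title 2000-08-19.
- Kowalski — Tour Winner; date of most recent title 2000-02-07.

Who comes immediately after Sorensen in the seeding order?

Whitfield

By status category: Oyelaran (Grand Slam Winner); then Kowalski, Marino, Vasquez and Chaudhari (Tour Winner); then Sorensen and Whitfield (Qualifier).
Among Kowalski, Marino, Vasquez and Chaudhari, by date of most recent title (earlier first) (reversed rule for this group): Kowalski, Marino and Vasquez (2000-02-07) before Chaudhari (2005-01-07).
Among Kowalski, Marino and Vasquez, alphabetically by surname: Kowalski before Marino before Vasquez.
Sorensen and Whitfield both have date of most recent title 2000-08-19, so the next rule applies.
Among Sorensen and Whitfield, alphabetically by surname: Sorensen before Whitfield.
Order: Oyelaran, Kowalski, Marino, Vasquez, Chaudhari, Sorensen, Whitfield.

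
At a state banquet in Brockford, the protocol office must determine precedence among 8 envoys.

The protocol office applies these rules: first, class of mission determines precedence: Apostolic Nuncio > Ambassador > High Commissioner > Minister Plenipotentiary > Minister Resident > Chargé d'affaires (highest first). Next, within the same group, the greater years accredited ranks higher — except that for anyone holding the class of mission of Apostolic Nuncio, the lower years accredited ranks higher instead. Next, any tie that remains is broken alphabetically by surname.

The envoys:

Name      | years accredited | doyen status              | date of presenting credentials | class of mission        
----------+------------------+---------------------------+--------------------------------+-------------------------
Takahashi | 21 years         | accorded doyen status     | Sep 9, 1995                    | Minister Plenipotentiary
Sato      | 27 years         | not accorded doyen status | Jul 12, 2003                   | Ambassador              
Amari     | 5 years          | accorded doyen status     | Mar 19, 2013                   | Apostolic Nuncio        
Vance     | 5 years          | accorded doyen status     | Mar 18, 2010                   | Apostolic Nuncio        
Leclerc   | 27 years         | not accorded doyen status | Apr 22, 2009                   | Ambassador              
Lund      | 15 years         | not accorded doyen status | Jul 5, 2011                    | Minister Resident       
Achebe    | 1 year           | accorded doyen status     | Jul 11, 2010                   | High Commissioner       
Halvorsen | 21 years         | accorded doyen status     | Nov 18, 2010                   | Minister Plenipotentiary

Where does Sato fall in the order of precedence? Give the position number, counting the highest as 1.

4

By class of mission: Amari and Vance (Apostolic Nuncio); then Leclerc and Sato (Ambassador); then Achebe (High Commissioner); then Halvorsen and Takahashi (Minister Plenipotentiary); then Lund (Minister Resident).
Amari and Vance both have years accredited 5 years, so the next rule applies.
Among Amari and Vance, alphabetically by surname: Amari before Vance.
Leclerc and Sato both have years accredited 27 years, so the next rule applies.
Among Leclerc and Sato, alphabetically by surname: Leclerc before Sato.
Halvorsen and Takahashi both have years accredited 21 years, so the next rule applies.
Among Halvorsen and Takahashi, alphabetically by surname: Halvorsen before Takahashi.
Order: Amari, Vance, Leclerc, Sato, Achebe, Halvorsen, Takahashi, Lund. So position 4.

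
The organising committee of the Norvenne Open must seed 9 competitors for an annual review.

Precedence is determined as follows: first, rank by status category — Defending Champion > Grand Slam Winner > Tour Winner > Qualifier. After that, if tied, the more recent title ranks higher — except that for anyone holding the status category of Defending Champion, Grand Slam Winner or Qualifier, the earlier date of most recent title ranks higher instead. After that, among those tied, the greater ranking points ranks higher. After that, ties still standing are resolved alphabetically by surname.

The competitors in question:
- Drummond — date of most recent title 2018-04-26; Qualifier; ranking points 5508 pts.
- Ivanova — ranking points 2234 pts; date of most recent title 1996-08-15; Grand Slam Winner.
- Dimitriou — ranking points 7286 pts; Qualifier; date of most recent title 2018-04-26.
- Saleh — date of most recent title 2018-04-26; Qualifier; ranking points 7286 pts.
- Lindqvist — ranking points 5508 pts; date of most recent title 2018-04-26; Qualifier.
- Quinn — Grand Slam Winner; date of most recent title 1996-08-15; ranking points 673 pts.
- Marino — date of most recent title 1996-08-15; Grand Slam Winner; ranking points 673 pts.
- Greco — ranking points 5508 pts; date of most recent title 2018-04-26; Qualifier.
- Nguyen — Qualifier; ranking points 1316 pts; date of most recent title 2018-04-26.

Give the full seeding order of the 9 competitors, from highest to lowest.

Ivanova, Marino, Quinn, Dimitriou, Saleh, Drummond, Greco, Lindqvist, Nguyen

By status category: Ivanova, Marino and Quinn (Grand Slam Winner); then Dimitriou, Saleh, Drummond, Greco, Lindqvist and Nguyen (Qualifier).
Ivanova, Marino and Quinn all have date of most recent title 1996-08-15, so the next rule applies.
Among Ivanova, Marino and Quinn, by ranking points (higher first): Ivanova (2234 pts) before Marino and Quinn (673 pts).
Among Marino and Quinn, alphabetically by surname: Marino before Quinn.
Dimitriou, Saleh, Drummond, Greco, Lindqvist and Nguyen all have date of most recent title 2018-04-26, so the next rule applies.
Among Dimitriou, Saleh, Drummond, Greco, Lindqvist and Nguyen, by ranking points (higher first): Dimitriou and Saleh (7286 pts) before Drummond, Greco and Lindqvist (5508 pts) before Nguyen (1316 pts).
Among Dimitriou and Saleh, alphabetically by surname: Dimitriou before Saleh.
Among Drummond, Greco and Lindqvist, alphabetically by surname: Drummond before Greco before Lindqvist.
Full order: Ivanova, Marino, Quinn, Dimitriou, Saleh, Drummond, Greco, Lindqvist, Nguyen.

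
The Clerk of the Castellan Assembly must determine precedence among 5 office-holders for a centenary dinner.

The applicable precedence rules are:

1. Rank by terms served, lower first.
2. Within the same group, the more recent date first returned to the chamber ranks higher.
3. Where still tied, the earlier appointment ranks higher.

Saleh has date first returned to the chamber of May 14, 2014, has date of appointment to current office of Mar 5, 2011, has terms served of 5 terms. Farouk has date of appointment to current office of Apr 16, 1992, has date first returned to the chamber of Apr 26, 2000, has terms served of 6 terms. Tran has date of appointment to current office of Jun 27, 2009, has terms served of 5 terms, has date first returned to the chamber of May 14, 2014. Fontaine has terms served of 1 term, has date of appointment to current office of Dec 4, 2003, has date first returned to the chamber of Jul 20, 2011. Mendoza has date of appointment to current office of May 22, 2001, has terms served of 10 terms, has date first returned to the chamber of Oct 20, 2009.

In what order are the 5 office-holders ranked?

Fontaine, Tran, Saleh, Farouk, Mendoza

By terms served (lower first): Fontaine (1 term); then Tran and Saleh (both 5 terms); then Farouk (6 terms); then Mendoza (10 terms).
Tran and Saleh both have date first returned to the chamber May 14, 2014, so the next rule applies.
Among Tran and Saleh, by date of appointment to current office (earlier first): Tran (Jun 27, 2009) before Saleh (Mar 5, 2011).
Full order: Fontaine, Tran, Saleh, Farouk, Mendoza.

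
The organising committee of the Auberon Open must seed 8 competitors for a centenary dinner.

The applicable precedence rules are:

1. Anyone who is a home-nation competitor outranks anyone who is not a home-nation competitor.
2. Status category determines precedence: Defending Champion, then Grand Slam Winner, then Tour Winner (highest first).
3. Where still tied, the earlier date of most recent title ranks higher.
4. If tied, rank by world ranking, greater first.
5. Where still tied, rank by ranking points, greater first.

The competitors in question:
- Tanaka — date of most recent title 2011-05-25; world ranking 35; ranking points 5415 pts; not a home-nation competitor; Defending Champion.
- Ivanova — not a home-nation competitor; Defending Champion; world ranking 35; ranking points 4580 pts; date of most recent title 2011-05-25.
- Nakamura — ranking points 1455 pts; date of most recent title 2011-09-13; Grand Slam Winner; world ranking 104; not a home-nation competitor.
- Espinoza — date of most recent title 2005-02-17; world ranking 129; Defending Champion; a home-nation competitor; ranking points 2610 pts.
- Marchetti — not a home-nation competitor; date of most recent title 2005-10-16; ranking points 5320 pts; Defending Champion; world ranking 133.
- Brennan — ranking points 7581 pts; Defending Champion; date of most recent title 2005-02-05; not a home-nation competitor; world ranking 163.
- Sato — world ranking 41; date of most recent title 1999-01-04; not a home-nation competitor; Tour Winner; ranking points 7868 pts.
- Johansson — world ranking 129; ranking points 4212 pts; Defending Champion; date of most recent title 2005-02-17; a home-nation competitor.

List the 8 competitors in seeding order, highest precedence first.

Johansson, Espinoza, Brennan, Marchetti, Tanaka, Ivanova, Nakamura, Sato

By the first rule: Johansson and Espinoza (both a home-nation competitor); then Brennan, Marchetti, Tanaka, Ivanova, Nakamura and Sato (each not a home-nation competitor).
Johansson and Espinoza are each Defending Champion, so the next rule applies.
Johansson and Espinoza both have date of most recent title 2005-02-17, so the next rule applies.
Johansson and Espinoza both have world ranking 129, so the next rule applies.
Among Johansson and Espinoza, by ranking points (higher first): Johansson (4212 pts) before Espinoza (2610 pts).
Among Brennan, Marchetti, Tanaka, Ivanova, Nakamura and Sato, by status category: Brennan, Marchetti, Tanaka and Ivanova (Defending Champion) before Nakamura (Grand Slam Winner) before Sato (Tour Winner).
Among Brennan, Marchetti, Tanaka and Ivanova, by date of most recent title (earlier first): Brennan (2005-02-05) before Marchetti (2005-10-16) before Tanaka and Ivanova (2011-05-25).
Tanaka and Ivanova both have world ranking 35, so the next rule applies.
Among Tanaka and Ivanova, by ranking points (higher first): Tanaka (5415 pts) before Ivanova (4580 pts).
Full order: Johansson, Espinoza, Brennan, Marchetti, Tanaka, Ivanova, Nakamura, Sato.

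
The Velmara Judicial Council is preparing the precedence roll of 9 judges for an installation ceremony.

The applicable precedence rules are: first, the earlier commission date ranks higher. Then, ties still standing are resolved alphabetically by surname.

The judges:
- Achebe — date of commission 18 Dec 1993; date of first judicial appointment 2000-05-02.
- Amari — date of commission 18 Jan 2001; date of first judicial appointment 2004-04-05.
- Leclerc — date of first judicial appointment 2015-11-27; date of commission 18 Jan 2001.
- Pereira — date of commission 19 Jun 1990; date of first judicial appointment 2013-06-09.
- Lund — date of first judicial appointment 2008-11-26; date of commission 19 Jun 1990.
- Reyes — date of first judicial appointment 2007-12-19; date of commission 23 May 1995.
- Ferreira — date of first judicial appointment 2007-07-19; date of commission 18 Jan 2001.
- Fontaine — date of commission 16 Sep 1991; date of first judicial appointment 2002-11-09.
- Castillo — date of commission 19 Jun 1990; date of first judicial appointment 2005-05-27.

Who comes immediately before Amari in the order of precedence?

By date of commission (earlier first): Castillo, Lund and Pereira (each 19 Jun 1990); then Fontaine (16 Sep 1991); then Achebe (18 Dec 1993); then Reyes (23 May 1995); then Amari, Ferreira and Leclerc (each 18 Jan 2001).
Among Castillo, Lund and Pereira, alphabetically by surname: Castillo before Lund before Pereira.
Among Amari, Ferreira and Leclerc, alphabetically by surname: Amari before Ferreira before Leclerc.
Order: Castillo, Lund, Pereira, Fontaine, Achebe, Reyes, Amari, Ferreira, Leclerc.

Reyes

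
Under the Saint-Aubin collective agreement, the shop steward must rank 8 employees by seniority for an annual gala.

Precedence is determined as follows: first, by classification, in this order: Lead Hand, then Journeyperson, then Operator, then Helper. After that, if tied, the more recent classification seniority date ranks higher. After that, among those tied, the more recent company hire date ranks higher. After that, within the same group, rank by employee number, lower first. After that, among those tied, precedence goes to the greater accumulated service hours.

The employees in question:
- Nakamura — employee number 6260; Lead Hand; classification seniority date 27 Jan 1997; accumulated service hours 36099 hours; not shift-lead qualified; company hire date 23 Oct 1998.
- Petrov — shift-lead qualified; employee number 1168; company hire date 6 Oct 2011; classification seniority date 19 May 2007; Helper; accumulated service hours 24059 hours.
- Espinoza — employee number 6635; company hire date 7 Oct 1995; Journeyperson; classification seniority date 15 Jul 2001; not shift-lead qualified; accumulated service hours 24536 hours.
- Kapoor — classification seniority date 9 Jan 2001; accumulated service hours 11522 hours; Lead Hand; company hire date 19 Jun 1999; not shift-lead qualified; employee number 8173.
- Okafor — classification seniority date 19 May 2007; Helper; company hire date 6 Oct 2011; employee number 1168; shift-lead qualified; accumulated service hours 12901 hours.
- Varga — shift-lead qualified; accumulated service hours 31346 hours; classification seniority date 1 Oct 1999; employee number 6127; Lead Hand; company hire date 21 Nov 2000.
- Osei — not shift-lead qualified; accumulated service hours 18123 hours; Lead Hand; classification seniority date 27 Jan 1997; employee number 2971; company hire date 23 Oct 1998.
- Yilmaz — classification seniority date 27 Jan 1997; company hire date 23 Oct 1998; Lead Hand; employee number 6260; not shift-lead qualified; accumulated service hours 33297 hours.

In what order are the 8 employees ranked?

Kapoor, Varga, Osei, Nakamura, Yilmaz, Espinoza, Petrov, Okafor

By classification: Kapoor, Varga, Osei, Nakamura and Yilmaz (Lead Hand); then Espinoza (Journeyperson); then Petrov and Okafor (Helper).
Among Kapoor, Varga, Osei, Nakamura and Yilmaz, by classification seniority date (later first): Kapoor (9 Jan 2001) before Varga (1 Oct 1999) before Osei, Nakamura and Yilmaz (27 Jan 1997).
Osei, Nakamura and Yilmaz all have company hire date 23 Oct 1998, so the next rule applies.
Among Osei, Nakamura and Yilmaz, by employee number (lower first): Osei (2971) before Nakamura and Yilmaz (6260).
Among Nakamura and Yilmaz, by accumulated service hours (higher first): Nakamura (36099 hours) before Yilmaz (33297 hours).
Petrov and Okafor both have classification seniority date 19 May 2007, so the next rule applies.
Petrov and Okafor both have company hire date 6 Oct 2011, so the next rule applies.
Petrov and Okafor both have employee number 1168, so the next rule applies.
Among Petrov and Okafor, by accumulated service hours (higher first): Petrov (24059 hours) before Okafor (12901 hours).
Full order: Kapoor, Varga, Osei, Nakamura, Yilmaz, Espinoza, Petrov, Okafor.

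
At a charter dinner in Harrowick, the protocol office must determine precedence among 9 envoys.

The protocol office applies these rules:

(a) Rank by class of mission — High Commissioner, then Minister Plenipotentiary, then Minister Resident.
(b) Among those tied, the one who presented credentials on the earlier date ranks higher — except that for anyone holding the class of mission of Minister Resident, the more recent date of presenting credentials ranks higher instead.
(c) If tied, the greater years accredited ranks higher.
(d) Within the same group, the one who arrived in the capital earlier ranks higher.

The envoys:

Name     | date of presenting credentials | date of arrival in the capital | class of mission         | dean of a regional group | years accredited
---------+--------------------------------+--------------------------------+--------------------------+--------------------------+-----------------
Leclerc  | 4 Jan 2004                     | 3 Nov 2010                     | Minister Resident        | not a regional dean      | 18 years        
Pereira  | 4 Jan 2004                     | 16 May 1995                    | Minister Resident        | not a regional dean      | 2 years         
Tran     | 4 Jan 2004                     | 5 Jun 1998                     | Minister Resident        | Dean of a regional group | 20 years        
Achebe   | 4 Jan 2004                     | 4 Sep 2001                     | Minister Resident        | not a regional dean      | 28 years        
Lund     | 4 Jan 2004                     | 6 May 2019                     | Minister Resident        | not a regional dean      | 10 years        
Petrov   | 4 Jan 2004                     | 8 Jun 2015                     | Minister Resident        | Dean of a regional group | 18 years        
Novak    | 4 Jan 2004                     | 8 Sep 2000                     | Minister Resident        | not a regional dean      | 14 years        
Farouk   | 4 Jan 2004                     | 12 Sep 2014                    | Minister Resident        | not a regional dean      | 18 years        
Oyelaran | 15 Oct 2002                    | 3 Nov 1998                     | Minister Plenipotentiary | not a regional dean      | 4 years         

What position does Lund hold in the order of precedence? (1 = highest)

By class of mission: Oyelaran (Minister Plenipotentiary); then Achebe, Tran, Leclerc, Farouk, Petrov, Novak, Lund and Pereira (Minister Resident).
Achebe, Tran, Leclerc, Farouk, Petrov, Novak, Lund and Pereira all have date of presenting credentials 4 Jan 2004, so the next rule applies.
Among Achebe, Tran, Leclerc, Farouk, Petrov, Novak, Lund and Pereira, by years accredited (higher first): Achebe (28 years) before Tran (20 years) before Leclerc, Farouk and Petrov (18 years) before Novak (14 years) before Lund (10 years) before Pereira (2 years).
Among Leclerc, Farouk and Petrov, by date of arrival in the capital (earlier first): Leclerc (3 Nov 2010) before Farouk (12 Sep 2014) before Petrov (8 Jun 2015).
Order: Oyelaran, Achebe, Tran, Leclerc, Farouk, Petrov, Novak, Lund, Pereira. So position 8.

8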